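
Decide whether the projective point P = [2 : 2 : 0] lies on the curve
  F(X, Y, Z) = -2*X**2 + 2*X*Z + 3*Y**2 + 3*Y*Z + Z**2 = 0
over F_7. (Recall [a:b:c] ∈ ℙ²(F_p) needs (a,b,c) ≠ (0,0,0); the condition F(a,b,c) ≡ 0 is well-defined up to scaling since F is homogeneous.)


F(2,2,0) ≡ 4 (mod 7); P is NOT on the curve.

Evaluate F(2, 2, 0) term-by-term (mod 7).
  -2*X**2 ↦ -2·4·1·1 = -8
  2*X*Z ↦ 2·2·1·0 = 0
  3*Y**2 ↦ 3·1·4·1 = 12
  3*Y*Z ↦ 3·1·2·0 = 0
  Z**2 ↦ 1·1·1·0 = 0
Sum: F(2, 2, 0) = (-8) + (0) + (12) + (0) + (0) = 4.
Reducing mod 7: 4 ≡ 4 (mod 7).
Since F(a, b, c) ≡ 4 ≠ 0 (mod 7), P does NOT lie on the curve.


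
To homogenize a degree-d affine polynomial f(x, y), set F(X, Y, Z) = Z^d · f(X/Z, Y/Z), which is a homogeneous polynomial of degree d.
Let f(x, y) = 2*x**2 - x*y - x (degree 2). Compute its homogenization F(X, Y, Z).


F(X, Y, Z) = 2*X**2 - X*Y - X*Z

deg(f) = 2.
Substitute x = X/Z, y = Y/Z into f, then multiply by Z^2.
  monomial 2·x^2·y^0 ↦ 2·X^2·Y^0·Z^0.
  monomial -1·x^1·y^1 ↦ -1·X^1·Y^1·Z^0.
  monomial -1·x^1·y^0 ↦ -1·X^1·Y^0·Z^1.
Collecting: F(X, Y, Z) = 2*X**2 - X*Y - X*Z.


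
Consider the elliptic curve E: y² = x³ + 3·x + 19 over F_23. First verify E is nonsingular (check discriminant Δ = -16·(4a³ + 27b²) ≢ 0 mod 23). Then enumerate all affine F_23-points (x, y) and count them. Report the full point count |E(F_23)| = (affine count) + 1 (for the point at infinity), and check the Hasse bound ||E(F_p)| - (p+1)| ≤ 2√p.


Affine points = {(1, 0), (3, 3), (3, 20), (4, 7), (4, 16), (6, 0), (8, 7), (8, 16), (9, 4), (9, 19), (11, 7), (11, 16), (12, 9), (12, 14), (13, 1), (13, 22), (15, 9), (15, 14), (16, 0), (19, 9), (19, 14), (20, 11), (20, 12)}; affine count = 23; |E(F_23)| = 24.

Discriminant check: Δ ∝ 4a³ + 27b² = 4·3³ + 27·19² = 4·27 + 27·361 ≡ 11 (mod 23). Nonzero ⇒ E is nonsingular.
For each x ∈ F_23, compute rhs = x³ + 3·x + 19 mod 23, then count y ∈ F_23 with y² ≡ rhs.
  x = 0: rhs = 19, matching y values: none (0 points).
  x = 1: rhs = 0, matching y values: 0 (1 points).
  x = 2: rhs = 10, matching y values: none (0 points).
  x = 3: rhs = 9, matching y values: 3, 20 (2 points).
  x = 4: rhs = 3, matching y values: 7, 16 (2 points).
  x = 5: rhs = 21, matching y values: none (0 points).
  x = 6: rhs = 0, matching y values: 0 (1 points).
  x = 7: rhs = 15, matching y values: none (0 points).
  x = 8: rhs = 3, matching y values: 7, 16 (2 points).
  x = 9: rhs = 16, matching y values: 4, 19 (2 points).
  x = 10: rhs = 14, matching y values: none (0 points).
  x = 11: rhs = 3, matching y values: 7, 16 (2 points).
  x = 12: rhs = 12, matching y values: 9, 14 (2 points).
  x = 13: rhs = 1, matching y values: 1, 22 (2 points).
  x = 14: rhs = 22, matching y values: none (0 points).
  x = 15: rhs = 12, matching y values: 9, 14 (2 points).
  x = 16: rhs = 0, matching y values: 0 (1 points).
  x = 17: rhs = 15, matching y values: none (0 points).
  x = 18: rhs = 17, matching y values: none (0 points).
  x = 19: rhs = 12, matching y values: 9, 14 (2 points).
  x = 20: rhs = 6, matching y values: 11, 12 (2 points).
  x = 21: rhs = 5, matching y values: none (0 points).
  x = 22: rhs = 15, matching y values: none (0 points).
Total affine count: 23.
Full point count |E(F_23)| = 23 + 1 = 24.
Hasse bound: |24 − (23+1)| = |0| = 0 ≤ 2√23 ≈ 9.5917 ✓.


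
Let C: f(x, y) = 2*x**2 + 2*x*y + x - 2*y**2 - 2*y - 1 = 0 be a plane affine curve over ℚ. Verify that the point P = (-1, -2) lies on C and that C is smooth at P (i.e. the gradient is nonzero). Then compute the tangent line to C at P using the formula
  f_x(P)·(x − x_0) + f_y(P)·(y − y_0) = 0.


Tangent line at P: -7*x + 4*y + 1 = 0.

Step 1: f(-1, -2) = 0, so P lies on C.
Step 2: partial derivatives
  f_x(x, y) = 4*x + 2*y + 1, f_y(x, y) = 2*x - 4*y - 2.
  f_x(P) = -7, f_y(P) = 4 (gradient nonzero, so P is smooth).
Step 3: tangent line at P: -7·(x − -1) + 4·(y − -2) = 0.
Expanding: -7*x + 4*y + 1 = 0.


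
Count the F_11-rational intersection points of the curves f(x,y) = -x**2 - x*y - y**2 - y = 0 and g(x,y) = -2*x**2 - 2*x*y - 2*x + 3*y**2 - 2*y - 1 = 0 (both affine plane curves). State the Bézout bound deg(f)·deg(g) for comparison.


Common zeros: ∅; count = 0; Bézout bound = 4.

deg(f) = 2, deg(g) = 2, so Bézout bound = 4.
Scan x ∈ F_11. For each x, list the y ∈ F_11 with f(x, y) ≡ 0 and those with g(x, y) ≡ 0 (mod 11); the common zeros in that column are the intersection.
  x = 0: f ≡ 0 at y ∈ {0, 10}; g ≡ 0 at y ∈ {1, 7}; common: ∅.
  x = 1: f ≡ 0 at y ∈ {10}; g ≡ 0 at y ∈ ∅; common: ∅.
  x = 2: f ≡ 0 at y ∈ {3, 5}; g ≡ 0 at y ∈ {4, 9}; common: ∅.
  x = 3: f ≡ 0 at y ∈ ∅; g ≡ 0 at y ∈ {3, 7}; common: ∅.
  x = 4: f ≡ 0 at y ∈ {1, 5}; g ≡ 0 at y ∈ {3, 4}; common: ∅.
  x = 5: f ≡ 0 at y ∈ ∅; g ≡ 0 at y ∈ ∅; common: ∅.
  x = 6: f ≡ 0 at y ∈ {1, 3}; g ≡ 0 at y ∈ ∅; common: ∅.
  x = 7: f ≡ 0 at y ∈ {7}; g ≡ 0 at y ∈ ∅; common: ∅.
  x = 8: f ≡ 0 at y ∈ {6, 7}; g ≡ 0 at y ∈ ∅; common: ∅.
  x = 9: f ≡ 0 at y ∈ ∅; g ≡ 0 at y ∈ {1, 2}; common: ∅.
  x = 10: f ≡ 0 at y ∈ ∅; g ≡ 0 at y ∈ {2, 9}; common: ∅.
Collecting: common zeros = ∅, so the count is 0.
Comparison with the Bézout bound: 0 ≤ 4 = deg(f)·deg(g), as expected for curves with no common component (the affine F_11-count falls short of the bound because intersections may lie at infinity, over extension fields, or carry multiplicity).


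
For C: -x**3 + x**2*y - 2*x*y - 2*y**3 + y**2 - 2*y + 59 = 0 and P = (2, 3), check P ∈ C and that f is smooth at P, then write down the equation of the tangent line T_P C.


Tangent line at P: -6*x - 50*y + 162 = 0.

Step 1: f(2, 3) = 0, so P lies on C.
Step 2: partial derivatives
  f_x(x, y) = -3*x**2 + 2*x*y - 2*y, f_y(x, y) = x**2 - 2*x - 6*y**2 + 2*y - 2.
  f_x(P) = -6, f_y(P) = -50 (gradient nonzero, so P is smooth).
Step 3: tangent line at P: -6·(x − 2) + -50·(y − 3) = 0.
Expanding: -6*x - 50*y + 162 = 0.


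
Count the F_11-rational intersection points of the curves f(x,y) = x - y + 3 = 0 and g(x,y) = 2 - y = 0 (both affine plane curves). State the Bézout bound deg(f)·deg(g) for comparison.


Common zeros: {(10, 2)}; count = 1; Bézout bound = 1.

deg(f) = 1, deg(g) = 1, so Bézout bound = 1.
Scan x ∈ F_11. For each x, list the y ∈ F_11 with f(x, y) ≡ 0 and those with g(x, y) ≡ 0 (mod 11); the common zeros in that column are the intersection.
  x = 0: f ≡ 0 at y ∈ {3}; g ≡ 0 at y ∈ {2}; common: ∅.
  x = 1: f ≡ 0 at y ∈ {4}; g ≡ 0 at y ∈ {2}; common: ∅.
  x = 2: f ≡ 0 at y ∈ {5}; g ≡ 0 at y ∈ {2}; common: ∅.
  x = 3: f ≡ 0 at y ∈ {6}; g ≡ 0 at y ∈ {2}; common: ∅.
  x = 4: f ≡ 0 at y ∈ {7}; g ≡ 0 at y ∈ {2}; common: ∅.
  x = 5: f ≡ 0 at y ∈ {8}; g ≡ 0 at y ∈ {2}; common: ∅.
  x = 6: f ≡ 0 at y ∈ {9}; g ≡ 0 at y ∈ {2}; common: ∅.
  x = 7: f ≡ 0 at y ∈ {10}; g ≡ 0 at y ∈ {2}; common: ∅.
  x = 8: f ≡ 0 at y ∈ {0}; g ≡ 0 at y ∈ {2}; common: ∅.
  x = 9: f ≡ 0 at y ∈ {1}; g ≡ 0 at y ∈ {2}; common: ∅.
  x = 10: f ≡ 0 at y ∈ {2}; g ≡ 0 at y ∈ {2}; common: {2}.
Collecting: common zeros = {(10, 2)}, so the count is 1.
Comparison with the Bézout bound: 1 ≤ 1 = deg(f)·deg(g), as expected for curves with no common component (the bound is attained).


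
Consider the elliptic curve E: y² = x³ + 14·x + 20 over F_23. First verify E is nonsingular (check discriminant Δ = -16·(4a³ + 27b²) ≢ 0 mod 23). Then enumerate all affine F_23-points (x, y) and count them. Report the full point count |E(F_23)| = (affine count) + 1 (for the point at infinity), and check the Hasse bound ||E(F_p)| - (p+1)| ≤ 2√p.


Affine points = {(1, 9), (1, 14), (4, 5), (4, 18), (5, 10), (5, 13), (7, 1), (7, 22), (8, 0), (9, 1), (9, 22), (14, 4), (14, 19), (16, 4), (16, 19), (18, 3), (18, 20)}; affine count = 17; |E(F_23)| = 18.

Discriminant check: Δ ∝ 4a³ + 27b² = 4·14³ + 27·20² = 4·2744 + 27·400 ≡ 18 (mod 23). Nonzero ⇒ E is nonsingular.
For each x ∈ F_23, compute rhs = x³ + 14·x + 20 mod 23, then count y ∈ F_23 with y² ≡ rhs.
  x = 0: rhs = 20, matching y values: none (0 points).
  x = 1: rhs = 12, matching y values: 9, 14 (2 points).
  x = 2: rhs = 10, matching y values: none (0 points).
  x = 3: rhs = 20, matching y values: none (0 points).
  x = 4: rhs = 2, matching y values: 5, 18 (2 points).
  x = 5: rhs = 8, matching y values: 10, 13 (2 points).
  x = 6: rhs = 21, matching y values: none (0 points).
  x = 7: rhs = 1, matching y values: 1, 22 (2 points).
  x = 8: rhs = 0, matching y values: 0 (1 points).
  x = 9: rhs = 1, matching y values: 1, 22 (2 points).
  x = 10: rhs = 10, matching y values: none (0 points).
  x = 11: rhs = 10, matching y values: none (0 points).
  x = 12: rhs = 7, matching y values: none (0 points).
  x = 13: rhs = 7, matching y values: none (0 points).
  x = 14: rhs = 16, matching y values: 4, 19 (2 points).
  x = 15: rhs = 17, matching y values: none (0 points).
  x = 16: rhs = 16, matching y values: 4, 19 (2 points).
  x = 17: rhs = 19, matching y values: none (0 points).
  x = 18: rhs = 9, matching y values: 3, 20 (2 points).
  x = 19: rhs = 15, matching y values: none (0 points).
  x = 20: rhs = 20, matching y values: none (0 points).
  x = 21: rhs = 7, matching y values: none (0 points).
  x = 22: rhs = 5, matching y values: none (0 points).
Total affine count: 17.
Full point count |E(F_23)| = 17 + 1 = 18.
Hasse bound: |18 − (23+1)| = |-6| = 6 ≤ 2√23 ≈ 9.5917 ✓.


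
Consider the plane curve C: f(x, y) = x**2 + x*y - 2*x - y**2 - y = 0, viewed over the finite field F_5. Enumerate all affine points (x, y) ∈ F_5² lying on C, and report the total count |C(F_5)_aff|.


Affine F_5-points: {(0, 0), (0, 4), (1, 2), (1, 3), (2, 0), (2, 1), (3, 3), (3, 4), (4, 1), (4, 2)}; count = 10.

For each of the 25 pairs (x, y) ∈ F_5², evaluate f(x, y) mod 5. Record the zeros.
  x = 0: [0↦0, 1↦3, 2↦4, 3↦3, 4↦0]  zeros at y ∈ {0, 4}
  x = 1: [0↦4, 1↦3, 2↦0, 3↦0, 4↦3]  zeros at y ∈ {2, 3}
  x = 2: [0↦0, 1↦0, 2↦3, 3↦4, 4↦3]  zeros at y ∈ {0, 1}
  x = 3: [0↦3, 1↦4, 2↦3, 3↦0, 4↦0]  zeros at y ∈ {3, 4}
  x = 4: [0↦3, 1↦0, 2↦0, 3↦3, 4↦4]  zeros at y ∈ {1, 2}
Collecting zeros: affine points = {(0, 0), (0, 4), (1, 2), (1, 3), (2, 0), (2, 1), (3, 3), (3, 4), (4, 1), (4, 2)}.
Total count |C(F_5)_aff| = 10.


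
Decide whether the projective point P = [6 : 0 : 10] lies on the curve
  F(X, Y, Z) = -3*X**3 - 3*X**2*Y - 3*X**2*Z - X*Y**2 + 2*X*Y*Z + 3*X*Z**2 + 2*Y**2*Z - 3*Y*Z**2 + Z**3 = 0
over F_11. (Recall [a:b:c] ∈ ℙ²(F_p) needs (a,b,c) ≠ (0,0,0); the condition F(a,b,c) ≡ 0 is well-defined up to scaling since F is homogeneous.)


F(6,0,10) ≡ 5 (mod 11); P is NOT on the curve.

Evaluate F(6, 0, 10) term-by-term (mod 11).
  -3*X**3 ↦ -3·216·1·1 = -648
  -3*X**2*Y ↦ -3·36·0·1 = 0
  -3*X**2*Z ↦ -3·36·1·10 = -1080
  -X*Y**2 ↦ -1·6·0·1 = 0
  2*X*Y*Z ↦ 2·6·0·10 = 0
  3*X*Z**2 ↦ 3·6·1·100 = 1800
  2*Y**2*Z ↦ 2·1·0·10 = 0
  -3*Y*Z**2 ↦ -3·1·0·100 = 0
  Z**3 ↦ 1·1·1·1000 = 1000
Sum: F(6, 0, 10) = (-648) + (0) + (-1080) + (0) + (0) + (1800) + (0) + (0) + (1000) = 1072.
Reducing mod 11: 1072 ≡ 5 (mod 11).
Since F(a, b, c) ≡ 5 ≠ 0 (mod 11), P does NOT lie on the curve.


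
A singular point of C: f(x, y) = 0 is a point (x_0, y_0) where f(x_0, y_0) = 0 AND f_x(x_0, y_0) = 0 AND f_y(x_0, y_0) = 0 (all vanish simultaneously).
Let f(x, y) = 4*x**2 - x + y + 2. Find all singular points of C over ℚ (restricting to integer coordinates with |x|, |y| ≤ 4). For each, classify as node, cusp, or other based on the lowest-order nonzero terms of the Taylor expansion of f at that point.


No singular points in the scanned grid; C is smooth there.

Compute partial derivatives:
  f_x = 8*x - 1.
  f_y = 1.
f_y = 1 is a nonzero constant, so f_y never vanishes: no point (x, y) can satisfy f = f_x = f_y = 0. In particular no (x, y) ∈ {−4, ..., 4}² is singular; the curve is smooth.


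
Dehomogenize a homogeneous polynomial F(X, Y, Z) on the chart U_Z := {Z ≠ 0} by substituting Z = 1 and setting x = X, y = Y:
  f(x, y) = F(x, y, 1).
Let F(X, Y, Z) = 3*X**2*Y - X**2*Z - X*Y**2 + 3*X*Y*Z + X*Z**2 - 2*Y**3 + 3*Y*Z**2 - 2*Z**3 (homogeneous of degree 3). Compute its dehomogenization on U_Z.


f(x, y) = 3*x**2*y - x**2 - x*y**2 + 3*x*y + x - 2*y**3 + 3*y - 2

On U_Z we set Z = 1. Each monomial c·X^i·Y^j·Z^k in F becomes c·x^i·y^j·1^k = c·x^i·y^j.
Substituting Z = 1: F(X, Y, 1) = 3*x**2*y - x**2 - x*y**2 + 3*x*y + x - 2*y**3 + 3*y - 2.
Note: deg(f) ≤ deg(F) = 3; strict inequality happens when F is divisible by Z (lost terms).


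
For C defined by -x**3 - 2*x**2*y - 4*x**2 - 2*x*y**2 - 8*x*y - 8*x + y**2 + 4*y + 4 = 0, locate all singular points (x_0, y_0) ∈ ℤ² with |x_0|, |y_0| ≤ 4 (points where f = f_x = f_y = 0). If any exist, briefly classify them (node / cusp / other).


Singular points: {(0, -2)}; classification: cusp.

Compute partial derivatives:
  f_x = -3*x**2 - 4*x*y - 8*x - 2*y**2 - 8*y - 8.
  f_y = -2*x**2 - 4*x*y - 8*x + 2*y + 4.
Scan x_0 ∈ {−4, ..., 4}. For each x_0, f_y(x_0, y) is a polynomial in y; find its integer roots y ∈ {−4, ..., 4}, then test f_x and f at those candidates.
  x = -4: f_y(-4, y) = 18*y + 4; no integer root y with |y| ≤ 4.
  x = -3: f_y(-3, y) = 14*y + 10; no integer root y with |y| ≤ 4.
  x = -2: f_y(-2, y) = 10*y + 12; no integer root y with |y| ≤ 4.
  x = -1: f_y(-1, y) = 6*y + 10; no integer root y with |y| ≤ 4.
  x = 0: f_y(0, y) = 2*y + 4; vanishes at y ∈ {-2}. (0, -2): f_x = 0, f = 0 — SINGULAR.
  x = 1: f_y(1, y) = -2*y - 6; vanishes at y ∈ {-3}. (1, -3): f_x = -1 ≠ 0.
  x = 2: f_y(2, y) = -6*y - 20; no integer root y with |y| ≤ 4.
  x = 3: f_y(3, y) = -10*y - 38; no integer root y with |y| ≤ 4.
  x = 4: f_y(4, y) = -14*y - 60; no integer root y with |y| ≤ 4.
Only singular point on the grid: (0, -2).
Classify: substitute x = 0 + u, y = -2 + v and expand: f = -u**3 - 2*u**2*v - 2*u*v**2 + v**2.
No constant or linear terms (consistent with a singular point). Quadratic part: v**2. Cubic part: -u**3 - 2*u**2*v - 2*u*v**2.
The quadratic part v**2 is a perfect square, so there is a single (double) tangent line v = 0, i.e. y = -2. Restricting the cubic part to that line (v = 0) leaves -u**3 ≠ 0, so f is not divisible by v and the branch is v² ≈ u**3 to lowest order — this is a cusp.
Classification: cusp.


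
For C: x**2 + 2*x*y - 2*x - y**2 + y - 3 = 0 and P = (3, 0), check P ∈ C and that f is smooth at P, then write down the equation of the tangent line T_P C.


Tangent line at P: 4*x + 7*y - 12 = 0.

Step 1: f(3, 0) = 0, so P lies on C.
Step 2: partial derivatives
  f_x(x, y) = 2*x + 2*y - 2, f_y(x, y) = 2*x - 2*y + 1.
  f_x(P) = 4, f_y(P) = 7 (gradient nonzero, so P is smooth).
Step 3: tangent line at P: 4·(x − 3) + 7·(y − 0) = 0.
Expanding: 4*x + 7*y - 12 = 0.


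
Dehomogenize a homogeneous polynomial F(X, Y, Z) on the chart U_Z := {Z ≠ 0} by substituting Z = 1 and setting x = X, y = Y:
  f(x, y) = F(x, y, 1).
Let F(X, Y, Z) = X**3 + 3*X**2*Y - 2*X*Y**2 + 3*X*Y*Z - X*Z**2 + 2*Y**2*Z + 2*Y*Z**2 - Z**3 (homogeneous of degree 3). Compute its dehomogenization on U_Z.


f(x, y) = x**3 + 3*x**2*y - 2*x*y**2 + 3*x*y - x + 2*y**2 + 2*y - 1

On U_Z we set Z = 1. Each monomial c·X^i·Y^j·Z^k in F becomes c·x^i·y^j·1^k = c·x^i·y^j.
Substituting Z = 1: F(X, Y, 1) = x**3 + 3*x**2*y - 2*x*y**2 + 3*x*y - x + 2*y**2 + 2*y - 1.
Note: deg(f) ≤ deg(F) = 3; strict inequality happens when F is divisible by Z (lost terms).


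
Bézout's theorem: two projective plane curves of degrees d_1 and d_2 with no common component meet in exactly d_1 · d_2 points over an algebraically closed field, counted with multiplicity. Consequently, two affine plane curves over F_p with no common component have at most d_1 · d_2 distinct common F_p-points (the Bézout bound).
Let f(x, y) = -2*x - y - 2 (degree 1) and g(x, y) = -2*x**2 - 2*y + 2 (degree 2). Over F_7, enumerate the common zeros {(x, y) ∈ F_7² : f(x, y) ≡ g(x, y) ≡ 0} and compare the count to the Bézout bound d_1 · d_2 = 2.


Common zeros: {(3, 6), (6, 0)}; count = 2; Bézout bound = 2.

deg(f) = 1, deg(g) = 2, so Bézout bound = 2.
Scan x ∈ F_7. For each x, list the y ∈ F_7 with f(x, y) ≡ 0 and those with g(x, y) ≡ 0 (mod 7); the common zeros in that column are the intersection.
  x = 0: f ≡ 0 at y ∈ {5}; g ≡ 0 at y ∈ {1}; common: ∅.
  x = 1: f ≡ 0 at y ∈ {3}; g ≡ 0 at y ∈ {0}; common: ∅.
  x = 2: f ≡ 0 at y ∈ {1}; g ≡ 0 at y ∈ {4}; common: ∅.
  x = 3: f ≡ 0 at y ∈ {6}; g ≡ 0 at y ∈ {6}; common: {6}.
  x = 4: f ≡ 0 at y ∈ {4}; g ≡ 0 at y ∈ {6}; common: ∅.
  x = 5: f ≡ 0 at y ∈ {2}; g ≡ 0 at y ∈ {4}; common: ∅.
  x = 6: f ≡ 0 at y ∈ {0}; g ≡ 0 at y ∈ {0}; common: {0}.
Collecting: common zeros = {(3, 6), (6, 0)}, so the count is 2.
Comparison with the Bézout bound: 2 ≤ 2 = deg(f)·deg(g), as expected for curves with no common component (the bound is attained).


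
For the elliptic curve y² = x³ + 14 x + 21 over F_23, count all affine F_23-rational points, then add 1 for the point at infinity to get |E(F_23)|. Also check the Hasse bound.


Affine points = {(1, 6), (1, 17), (4, 7), (4, 16), (5, 3), (5, 20), (7, 5), (7, 18), (8, 1), (8, 22), (9, 5), (9, 18), (12, 10), (12, 13), (13, 10), (13, 13), (15, 8), (15, 15), (19, 4), (19, 19), (21, 10), (21, 13), (22, 11), (22, 12)}; affine count = 24; |E(F_23)| = 25.

Discriminant check: Δ ∝ 4a³ + 27b² = 4·14³ + 27·21² = 4·2744 + 27·441 ≡ 21 (mod 23). Nonzero ⇒ E is nonsingular.
For each x ∈ F_23, compute rhs = x³ + 14·x + 21 mod 23, then count y ∈ F_23 with y² ≡ rhs.
  x = 0: rhs = 21, matching y values: none (0 points).
  x = 1: rhs = 13, matching y values: 6, 17 (2 points).
  x = 2: rhs = 11, matching y values: none (0 points).
  x = 3: rhs = 21, matching y values: none (0 points).
  x = 4: rhs = 3, matching y values: 7, 16 (2 points).
  x = 5: rhs = 9, matching y values: 3, 20 (2 points).
  x = 6: rhs = 22, matching y values: none (0 points).
  x = 7: rhs = 2, matching y values: 5, 18 (2 points).
  x = 8: rhs = 1, matching y values: 1, 22 (2 points).
  x = 9: rhs = 2, matching y values: 5, 18 (2 points).
  x = 10: rhs = 11, matching y values: none (0 points).
  x = 11: rhs = 11, matching y values: none (0 points).
  x = 12: rhs = 8, matching y values: 10, 13 (2 points).
  x = 13: rhs = 8, matching y values: 10, 13 (2 points).
  x = 14: rhs = 17, matching y values: none (0 points).
  x = 15: rhs = 18, matching y values: 8, 15 (2 points).
  x = 16: rhs = 17, matching y values: none (0 points).
  x = 17: rhs = 20, matching y values: none (0 points).
  x = 18: rhs = 10, matching y values: none (0 points).
  x = 19: rhs = 16, matching y values: 4, 19 (2 points).
  x = 20: rhs = 21, matching y values: none (0 points).
  x = 21: rhs = 8, matching y values: 10, 13 (2 points).
  x = 22: rhs = 6, matching y values: 11, 12 (2 points).
Total affine count: 24.
Full point count |E(F_23)| = 24 + 1 = 25.
Hasse bound: |25 − (23+1)| = |1| = 1 ≤ 2√23 ≈ 9.5917 ✓.


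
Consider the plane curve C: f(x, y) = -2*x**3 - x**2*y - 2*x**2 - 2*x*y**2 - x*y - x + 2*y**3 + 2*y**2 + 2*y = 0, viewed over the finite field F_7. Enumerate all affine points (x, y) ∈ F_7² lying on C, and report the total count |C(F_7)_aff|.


Affine F_7-points: {(0, 0), (0, 2), (0, 4), (1, 3), (1, 5), (1, 6), (2, 5), (4, 5), (4, 6), (5, 6)}; count = 10.

For each of the 49 pairs (x, y) ∈ F_7², evaluate f(x, y) mod 7. Record the zeros.
  x = 0: [0↦0, 1↦6, 2↦0, 3↦1, 4↦0, 5↦2, 6↦5]  zeros at y ∈ {0, 2, 4}
  x = 1: [0↦2, 1↦4, 2↦4, 3↦0, 4↦4, 5↦0, 6↦0]  zeros at y ∈ {3, 5, 6}
  x = 2: [0↦2, 1↦5, 2↦2, 3↦5, 4↦5, 5↦0, 6↦2]  zeros at y ∈ {5}
  x = 3: [0↦2, 1↦4, 2↦3, 3↦4, 4↦5, 5↦4, 6↦6]  zeros at y ∈ ∅
  x = 4: [0↦4, 1↦3, 2↦2, 3↦6, 4↦6, 5↦0, 6↦0]  zeros at y ∈ {5, 6}
  x = 5: [0↦3, 1↦4, 2↦1, 3↦6, 4↦3, 5↦4, 6↦0]  zeros at y ∈ {6}
  x = 6: [0↦1, 1↦2, 2↦2, 3↦6, 4↦5, 5↦4, 6↦1]  zeros at y ∈ ∅
Collecting zeros: affine points = {(0, 0), (0, 2), (0, 4), (1, 3), (1, 5), (1, 6), (2, 5), (4, 5), (4, 6), (5, 6)}.
Total count |C(F_7)_aff| = 10.


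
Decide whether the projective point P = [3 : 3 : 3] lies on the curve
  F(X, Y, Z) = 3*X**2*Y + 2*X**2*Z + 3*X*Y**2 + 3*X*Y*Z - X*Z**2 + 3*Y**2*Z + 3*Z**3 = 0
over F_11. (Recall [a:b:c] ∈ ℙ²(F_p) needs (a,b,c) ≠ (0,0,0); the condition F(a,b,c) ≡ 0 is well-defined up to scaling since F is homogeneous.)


F(3,3,3) ≡ 3 (mod 11); P is NOT on the curve.

Evaluate F(3, 3, 3) term-by-term (mod 11).
  3*X**2*Y ↦ 3·9·3·1 = 81
  2*X**2*Z ↦ 2·9·1·3 = 54
  3*X*Y**2 ↦ 3·3·9·1 = 81
  3*X*Y*Z ↦ 3·3·3·3 = 81
  -X*Z**2 ↦ -1·3·1·9 = -27
  3*Y**2*Z ↦ 3·1·9·3 = 81
  3*Z**3 ↦ 3·1·1·27 = 81
Sum: F(3, 3, 3) = (81) + (54) + (81) + (81) + (-27) + (81) + (81) = 432.
Reducing mod 11: 432 ≡ 3 (mod 11).
Since F(a, b, c) ≡ 3 ≠ 0 (mod 11), P does NOT lie on the curve.


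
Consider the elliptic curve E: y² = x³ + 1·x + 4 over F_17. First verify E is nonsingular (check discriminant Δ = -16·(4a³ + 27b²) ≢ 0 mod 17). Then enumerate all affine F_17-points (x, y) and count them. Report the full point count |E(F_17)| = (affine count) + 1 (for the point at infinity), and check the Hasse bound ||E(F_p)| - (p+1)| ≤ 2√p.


Affine points = {(0, 2), (0, 15), (3, 0), (4, 2), (4, 15), (5, 7), (5, 10), (13, 2), (13, 15), (14, 5), (14, 12), (16, 6), (16, 11)}; affine count = 13; |E(F_17)| = 14.

Discriminant check: Δ ∝ 4a³ + 27b² = 4·1³ + 27·4² = 4·1 + 27·16 ≡ 11 (mod 17). Nonzero ⇒ E is nonsingular.
For each x ∈ F_17, compute rhs = x³ + 1·x + 4 mod 17, then count y ∈ F_17 with y² ≡ rhs.
  x = 0: rhs = 4, matching y values: 2, 15 (2 points).
  x = 1: rhs = 6, matching y values: none (0 points).
  x = 2: rhs = 14, matching y values: none (0 points).
  x = 3: rhs = 0, matching y values: 0 (1 points).
  x = 4: rhs = 4, matching y values: 2, 15 (2 points).
  x = 5: rhs = 15, matching y values: 7, 10 (2 points).
  x = 6: rhs = 5, matching y values: none (0 points).
  x = 7: rhs = 14, matching y values: none (0 points).
  x = 8: rhs = 14, matching y values: none (0 points).
  x = 9: rhs = 11, matching y values: none (0 points).
  x = 10: rhs = 11, matching y values: none (0 points).
  x = 11: rhs = 3, matching y values: none (0 points).
  x = 12: rhs = 10, matching y values: none (0 points).
  x = 13: rhs = 4, matching y values: 2, 15 (2 points).
  x = 14: rhs = 8, matching y values: 5, 12 (2 points).
  x = 15: rhs = 11, matching y values: none (0 points).
  x = 16: rhs = 2, matching y values: 6, 11 (2 points).
Total affine count: 13.
Full point count |E(F_17)| = 13 + 1 = 14.
Hasse bound: |14 − (17+1)| = |-4| = 4 ≤ 2√17 ≈ 8.2462 ✓.


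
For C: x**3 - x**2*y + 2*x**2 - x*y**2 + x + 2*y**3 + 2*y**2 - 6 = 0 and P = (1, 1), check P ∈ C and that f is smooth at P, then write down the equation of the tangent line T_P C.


Tangent line at P: 5*x + 7*y - 12 = 0.

Step 1: f(1, 1) = 0, so P lies on C.
Step 2: partial derivatives
  f_x(x, y) = 3*x**2 - 2*x*y + 4*x - y**2 + 1, f_y(x, y) = -x**2 - 2*x*y + 6*y**2 + 4*y.
  f_x(P) = 5, f_y(P) = 7 (gradient nonzero, so P is smooth).
Step 3: tangent line at P: 5·(x − 1) + 7·(y − 1) = 0.
Expanding: 5*x + 7*y - 12 = 0.


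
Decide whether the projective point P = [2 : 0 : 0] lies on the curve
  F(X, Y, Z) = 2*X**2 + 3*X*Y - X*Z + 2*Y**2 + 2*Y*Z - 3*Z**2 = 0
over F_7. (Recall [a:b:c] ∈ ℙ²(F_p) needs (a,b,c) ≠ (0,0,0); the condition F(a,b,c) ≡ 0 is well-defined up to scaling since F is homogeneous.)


F(2,0,0) ≡ 1 (mod 7); P is NOT on the curve.

Evaluate F(2, 0, 0) term-by-term (mod 7).
  2*X**2 ↦ 2·4·1·1 = 8
  3*X*Y ↦ 3·2·0·1 = 0
  -X*Z ↦ -1·2·1·0 = 0
  2*Y**2 ↦ 2·1·0·1 = 0
  2*Y*Z ↦ 2·1·0·0 = 0
  -3*Z**2 ↦ -3·1·1·0 = 0
Sum: F(2, 0, 0) = (8) + (0) + (0) + (0) + (0) + (0) = 8.
Reducing mod 7: 8 ≡ 1 (mod 7).
Since F(a, b, c) ≡ 1 ≠ 0 (mod 7), P does NOT lie on the curve.


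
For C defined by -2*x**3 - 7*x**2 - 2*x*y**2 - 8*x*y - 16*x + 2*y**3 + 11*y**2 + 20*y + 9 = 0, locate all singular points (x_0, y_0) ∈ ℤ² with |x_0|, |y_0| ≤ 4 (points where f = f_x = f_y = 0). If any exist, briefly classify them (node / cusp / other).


Singular points: {(-1, -2)}; classification: node.

Compute partial derivatives:
  f_x = -6*x**2 - 14*x - 2*y**2 - 8*y - 16.
  f_y = -4*x*y - 8*x + 6*y**2 + 22*y + 20.
Scan x_0 ∈ {−4, ..., 4}. For each x_0, f_y(x_0, y) is a polynomial in y; find its integer roots y ∈ {−4, ..., 4}, then test f_x and f at those candidates.
  x = -4: f_y(-4, y) = 6*y**2 + 38*y + 52; vanishes at y ∈ {-2}. (-4, -2): f_x = -48 ≠ 0.
  x = -3: f_y(-3, y) = 6*y**2 + 34*y + 44; vanishes at y ∈ {-2}. (-3, -2): f_x = -20 ≠ 0.
  x = -2: f_y(-2, y) = 6*y**2 + 30*y + 36; vanishes at y ∈ {-3, -2}. (-2, -3): f_x = -6 ≠ 0; (-2, -2): f_x = -4 ≠ 0.
  x = -1: f_y(-1, y) = 6*y**2 + 26*y + 28; vanishes at y ∈ {-2}. (-1, -2): f_x = 0, f = 0 — SINGULAR.
  x = 0: f_y(0, y) = 6*y**2 + 22*y + 20; vanishes at y ∈ {-2}. (0, -2): f_x = -8 ≠ 0.
  x = 1: f_y(1, y) = 6*y**2 + 18*y + 12; vanishes at y ∈ {-2, -1}. (1, -2): f_x = -28 ≠ 0; (1, -1): f_x = -30 ≠ 0.
  x = 2: f_y(2, y) = 6*y**2 + 14*y + 4; vanishes at y ∈ {-2}. (2, -2): f_x = -60 ≠ 0.
  x = 3: f_y(3, y) = 6*y**2 + 10*y - 4; vanishes at y ∈ {-2}. (3, -2): f_x = -104 ≠ 0.
  x = 4: f_y(4, y) = 6*y**2 + 6*y - 12; vanishes at y ∈ {-2, 1}. (4, -2): f_x = -160 ≠ 0; (4, 1): f_x = -178 ≠ 0.
Only singular point on the grid: (-1, -2).
Classify: substitute x = -1 + u, y = -2 + v and expand: f = -2*u**3 - u**2 - 2*u*v**2 + 2*v**3 + v**2.
No constant or linear terms (consistent with a singular point). Quadratic part: -u**2 + v**2. Cubic part: -2*u**3 - 2*u*v**2 + 2*v**3.
The quadratic part v**2 - u**2 = (v − u)(v + u) splits into two distinct linear factors, so there are two distinct tangent lines y − -2 = ±(x − -1) — this is a node (ordinary double point).
Classification: node.


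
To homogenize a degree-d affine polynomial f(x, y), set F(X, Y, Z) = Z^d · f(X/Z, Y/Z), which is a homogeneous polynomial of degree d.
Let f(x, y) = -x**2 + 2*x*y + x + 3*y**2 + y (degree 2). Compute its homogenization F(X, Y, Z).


F(X, Y, Z) = -X**2 + 2*X*Y + X*Z + 3*Y**2 + Y*Z

deg(f) = 2.
Substitute x = X/Z, y = Y/Z into f, then multiply by Z^2.
  monomial -1·x^2·y^0 ↦ -1·X^2·Y^0·Z^0.
  monomial 2·x^1·y^1 ↦ 2·X^1·Y^1·Z^0.
  monomial 1·x^1·y^0 ↦ 1·X^1·Y^0·Z^1.
  monomial 3·x^0·y^2 ↦ 3·X^0·Y^2·Z^0.
  monomial 1·x^0·y^1 ↦ 1·X^0·Y^1·Z^1.
Collecting: F(X, Y, Z) = -X**2 + 2*X*Y + X*Z + 3*Y**2 + Y*Z.


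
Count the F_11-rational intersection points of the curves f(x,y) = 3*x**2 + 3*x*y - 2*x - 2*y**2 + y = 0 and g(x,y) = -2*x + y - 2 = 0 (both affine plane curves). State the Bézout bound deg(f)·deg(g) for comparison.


Common zeros: {(2, 6), (8, 7)}; count = 2; Bézout bound = 2.

deg(f) = 2, deg(g) = 1, so Bézout bound = 2.
Scan x ∈ F_11. For each x, list the y ∈ F_11 with f(x, y) ≡ 0 and those with g(x, y) ≡ 0 (mod 11); the common zeros in that column are the intersection.
  x = 0: f ≡ 0 at y ∈ {0, 6}; g ≡ 0 at y ∈ {2}; common: ∅.
  x = 1: f ≡ 0 at y ∈ ∅; g ≡ 0 at y ∈ {4}; common: ∅.
  x = 2: f ≡ 0 at y ∈ {3, 6}; g ≡ 0 at y ∈ {6}; common: {6}.
  x = 3: f ≡ 0 at y ∈ {2, 3}; g ≡ 0 at y ∈ {8}; common: ∅.
  x = 4: f ≡ 0 at y ∈ {5, 7}; g ≡ 0 at y ∈ {10}; common: ∅.
  x = 5: f ≡ 0 at y ∈ ∅; g ≡ 0 at y ∈ {1}; common: ∅.
  x = 6: f ≡ 0 at y ∈ ∅; g ≡ 0 at y ∈ {3}; common: ∅.
  x = 7: f ≡ 0 at y ∈ ∅; g ≡ 0 at y ∈ {5}; common: ∅.
  x = 8: f ≡ 0 at y ∈ {0, 7}; g ≡ 0 at y ∈ {7}; common: {7}.
  x = 9: f ≡ 0 at y ∈ ∅; g ≡ 0 at y ∈ {9}; common: ∅.
  x = 10: f ≡ 0 at y ∈ {5}; g ≡ 0 at y ∈ {0}; common: ∅.
Collecting: common zeros = {(2, 6), (8, 7)}, so the count is 2.
Comparison with the Bézout bound: 2 ≤ 2 = deg(f)·deg(g), as expected for curves with no common component (the bound is attained).


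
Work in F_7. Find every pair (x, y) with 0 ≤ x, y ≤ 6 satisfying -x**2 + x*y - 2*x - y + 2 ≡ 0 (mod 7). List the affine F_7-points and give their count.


Affine F_7-points: {(0, 2), (2, 6), (3, 3), (4, 5), (5, 3), (6, 5)}; count = 6.

For each of the 49 pairs (x, y) ∈ F_7², evaluate f(x, y) mod 7. Record the zeros.
  x = 0: [0↦2, 1↦1, 2↦0, 3↦6, 4↦5, 5↦4, 6↦3]  zeros at y ∈ {2}
  x = 1: [0↦6, 1↦6, 2↦6, 3↦6, 4↦6, 5↦6, 6↦6]  zeros at y ∈ ∅
  x = 2: [0↦1, 1↦2, 2↦3, 3↦4, 4↦5, 5↦6, 6↦0]  zeros at y ∈ {6}
  x = 3: [0↦1, 1↦3, 2↦5, 3↦0, 4↦2, 5↦4, 6↦6]  zeros at y ∈ {3}
  x = 4: [0↦6, 1↦2, 2↦5, 3↦1, 4↦4, 5↦0, 6↦3]  zeros at y ∈ {5}
  x = 5: [0↦2, 1↦6, 2↦3, 3↦0, 4↦4, 5↦1, 6↦5]  zeros at y ∈ {3}
  x = 6: [0↦3, 1↦1, 2↦6, 3↦4, 4↦2, 5↦0, 6↦5]  zeros at y ∈ {5}
Collecting zeros: affine points = {(0, 2), (2, 6), (3, 3), (4, 5), (5, 3), (6, 5)}.
Total count |C(F_7)_aff| = 6.


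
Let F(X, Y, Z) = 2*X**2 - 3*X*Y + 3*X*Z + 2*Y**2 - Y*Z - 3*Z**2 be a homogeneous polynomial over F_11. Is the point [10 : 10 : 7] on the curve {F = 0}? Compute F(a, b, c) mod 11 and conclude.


F(10,10,7) ≡ 5 (mod 11); P is NOT on the curve.

Evaluate F(10, 10, 7) term-by-term (mod 11).
  2*X**2 ↦ 2·100·1·1 = 200
  -3*X*Y ↦ -3·10·10·1 = -300
  3*X*Z ↦ 3·10·1·7 = 210
  2*Y**2 ↦ 2·1·100·1 = 200
  -Y*Z ↦ -1·1·10·7 = -70
  -3*Z**2 ↦ -3·1·1·49 = -147
Sum: F(10, 10, 7) = (200) + (-300) + (210) + (200) + (-70) + (-147) = 93.
Reducing mod 11: 93 ≡ 5 (mod 11).
Since F(a, b, c) ≡ 5 ≠ 0 (mod 11), P does NOT lie on the curve.


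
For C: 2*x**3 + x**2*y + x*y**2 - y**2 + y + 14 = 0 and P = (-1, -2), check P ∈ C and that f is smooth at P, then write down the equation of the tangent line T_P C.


Tangent line at P: 14*x + 10*y + 34 = 0.

Step 1: f(-1, -2) = 0, so P lies on C.
Step 2: partial derivatives
  f_x(x, y) = 6*x**2 + 2*x*y + y**2, f_y(x, y) = x**2 + 2*x*y - 2*y + 1.
  f_x(P) = 14, f_y(P) = 10 (gradient nonzero, so P is smooth).
Step 3: tangent line at P: 14·(x − -1) + 10·(y − -2) = 0.
Expanding: 14*x + 10*y + 34 = 0.


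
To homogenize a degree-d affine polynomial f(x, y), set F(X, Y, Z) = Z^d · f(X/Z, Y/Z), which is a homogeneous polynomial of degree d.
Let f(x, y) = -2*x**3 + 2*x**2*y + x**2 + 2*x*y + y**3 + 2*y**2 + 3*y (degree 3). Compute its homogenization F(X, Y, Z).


F(X, Y, Z) = -2*X**3 + 2*X**2*Y + X**2*Z + 2*X*Y*Z + Y**3 + 2*Y**2*Z + 3*Y*Z**2

deg(f) = 3.
Substitute x = X/Z, y = Y/Z into f, then multiply by Z^3.
  monomial -2·x^3·y^0 ↦ -2·X^3·Y^0·Z^0.
  monomial 2·x^2·y^1 ↦ 2·X^2·Y^1·Z^0.
  monomial 1·x^2·y^0 ↦ 1·X^2·Y^0·Z^1.
  monomial 2·x^1·y^1 ↦ 2·X^1·Y^1·Z^1.
  monomial 1·x^0·y^3 ↦ 1·X^0·Y^3·Z^0.
  monomial 2·x^0·y^2 ↦ 2·X^0·Y^2·Z^1.
  monomial 3·x^0·y^1 ↦ 3·X^0·Y^1·Z^2.
Collecting: F(X, Y, Z) = -2*X**3 + 2*X**2*Y + X**2*Z + 2*X*Y*Z + Y**3 + 2*Y**2*Z + 3*Y*Z**2.


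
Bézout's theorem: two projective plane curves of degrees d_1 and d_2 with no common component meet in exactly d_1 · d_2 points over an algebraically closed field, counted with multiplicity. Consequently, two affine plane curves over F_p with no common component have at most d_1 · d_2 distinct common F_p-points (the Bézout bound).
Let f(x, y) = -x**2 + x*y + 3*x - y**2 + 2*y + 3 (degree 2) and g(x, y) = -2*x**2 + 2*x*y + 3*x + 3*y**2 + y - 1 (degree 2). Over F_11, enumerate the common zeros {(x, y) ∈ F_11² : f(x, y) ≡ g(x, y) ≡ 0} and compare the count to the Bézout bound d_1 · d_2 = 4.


Common zeros: {(6, 3)}; count = 1; Bézout bound = 4.

deg(f) = 2, deg(g) = 2, so Bézout bound = 4.
Scan x ∈ F_11. For each x, list the y ∈ F_11 with f(x, y) ≡ 0 and those with g(x, y) ≡ 0 (mod 11); the common zeros in that column are the intersection.
  x = 0: f ≡ 0 at y ∈ {3, 10}; g ≡ 0 at y ∈ ∅; common: ∅.
  x = 1: f ≡ 0 at y ∈ ∅; g ≡ 0 at y ∈ {0, 10}; common: ∅.
  x = 2: f ≡ 0 at y ∈ {5, 10}; g ≡ 0 at y ∈ ∅; common: ∅.
  x = 3: f ≡ 0 at y ∈ {7, 9}; g ≡ 0 at y ∈ {1, 4}; common: ∅.
  x = 4: f ≡ 0 at y ∈ ∅; g ≡ 0 at y ∈ {3, 5}; common: ∅.
  x = 5: f ≡ 0 at y ∈ ∅; g ≡ 0 at y ∈ {1, 10}; common: ∅.
  x = 6: f ≡ 0 at y ∈ {3, 5}; g ≡ 0 at y ∈ {0, 3}; common: {3}.
  x = 7: f ≡ 0 at y ∈ {2, 7}; g ≡ 0 at y ∈ ∅; common: ∅.
  x = 8: f ≡ 0 at y ∈ ∅; g ≡ 0 at y ∈ {4, 5}; common: ∅.
  x = 9: f ≡ 0 at y ∈ {2, 9}; g ≡ 0 at y ∈ ∅; common: ∅.
  x = 10: f ≡ 0 at y ∈ ∅; g ≡ 0 at y ∈ ∅; common: ∅.
Collecting: common zeros = {(6, 3)}, so the count is 1.
Comparison with the Bézout bound: 1 ≤ 4 = deg(f)·deg(g), as expected for curves with no common component (the affine F_11-count falls short of the bound because intersections may lie at infinity, over extension fields, or carry multiplicity).


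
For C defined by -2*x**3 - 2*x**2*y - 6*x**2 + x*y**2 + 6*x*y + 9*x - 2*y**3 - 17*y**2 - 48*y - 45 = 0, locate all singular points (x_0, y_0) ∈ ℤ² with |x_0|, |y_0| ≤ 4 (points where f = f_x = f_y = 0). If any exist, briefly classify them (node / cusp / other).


Singular points: {(0, -3)}; classification: cusp.

Compute partial derivatives:
  f_x = -6*x**2 - 4*x*y - 12*x + y**2 + 6*y + 9.
  f_y = -2*x**2 + 2*x*y + 6*x - 6*y**2 - 34*y - 48.
Scan x_0 ∈ {−4, ..., 4}. For each x_0, f_y(x_0, y) is a polynomial in y; find its integer roots y ∈ {−4, ..., 4}, then test f_x and f at those candidates.
  x = -4: f_y(-4, y) = -6*y**2 - 42*y - 104; no integer root y with |y| ≤ 4.
  x = -3: f_y(-3, y) = -6*y**2 - 40*y - 84; no integer root y with |y| ≤ 4.
  x = -2: f_y(-2, y) = -6*y**2 - 38*y - 68; no integer root y with |y| ≤ 4.
  x = -1: f_y(-1, y) = -6*y**2 - 36*y - 56; no integer root y with |y| ≤ 4.
  x = 0: f_y(0, y) = -6*y**2 - 34*y - 48; vanishes at y ∈ {-3}. (0, -3): f_x = 0, f = 0 — SINGULAR.
  x = 1: f_y(1, y) = -6*y**2 - 32*y - 44; no integer root y with |y| ≤ 4.
  x = 2: f_y(2, y) = -6*y**2 - 30*y - 44; no integer root y with |y| ≤ 4.
  x = 3: f_y(3, y) = -6*y**2 - 28*y - 48; no integer root y with |y| ≤ 4.
  x = 4: f_y(4, y) = -6*y**2 - 26*y - 56; no integer root y with |y| ≤ 4.
Only singular point on the grid: (0, -3).
Classify: substitute x = 0 + u, y = -3 + v and expand: f = -2*u**3 - 2*u**2*v + u*v**2 - 2*v**3 + v**2.
No constant or linear terms (consistent with a singular point). Quadratic part: v**2. Cubic part: -2*u**3 - 2*u**2*v + u*v**2 - 2*v**3.
The quadratic part v**2 is a perfect square, so there is a single (double) tangent line v = 0, i.e. y = -3. Restricting the cubic part to that line (v = 0) leaves -2*u**3 ≠ 0, so f is not divisible by v and the branch is v² ≈ 2*u**3 to lowest order — this is a cusp.
Classification: cusp.


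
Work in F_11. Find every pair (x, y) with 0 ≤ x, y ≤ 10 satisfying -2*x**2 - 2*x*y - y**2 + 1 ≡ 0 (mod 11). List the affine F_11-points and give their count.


Affine F_11-points: {(0, 1), (0, 10), (1, 10), (3, 2), (3, 3), (5, 3), (5, 9), (6, 2), (6, 8), (8, 8), (8, 9), (10, 1)}; count = 12.

For each of the 121 pairs (x, y) ∈ F_11², evaluate f(x, y) mod 11. Record the zeros.
  x = 0: [0↦1, 1↦0, 2↦8, 3↦3, 4↦7, 5↦9, 6↦9, 7↦7, 8↦3, 9↦8, 10↦0]  zeros at y ∈ {1, 10}
  x = 1: [0↦10, 1↦7, 2↦2, 3↦6, 4↦8, 5↦8, 6↦6, 7↦2, 8↦7, 9↦10, 10↦0]  zeros at y ∈ {10}
  x = 2: [0↦4, 1↦10, 2↦3, 3↦5, 4↦5, 5↦3, 6↦10, 7↦4, 8↦7, 9↦8, 10↦7]  zeros at y ∈ ∅
  x = 3: [0↦5, 1↦9, 2↦0, 3↦0, 4↦9, 5↦5, 6↦10, 7↦2, 8↦3, 9↦2, 10↦10]  zeros at y ∈ {2, 3}
  x = 4: [0↦2, 1↦4, 2↦4, 3↦2, 4↦9, 5↦3, 6↦6, 7↦7, 8↦6, 9↦3, 10↦9]  zeros at y ∈ ∅
  x = 5: [0↦6, 1↦6, 2↦4, 3↦0, 4↦5, 5↦8, 6↦9, 7↦8, 8↦5, 9↦0, 10↦4]  zeros at y ∈ {3, 9}
  x = 6: [0↦6, 1↦4, 2↦0, 3↦5, 4↦8, 5↦9, 6↦8, 7↦5, 8↦0, 9↦4, 10↦6]  zeros at y ∈ {2, 8}
  x = 7: [0↦2, 1↦9, 2↦3, 3↦6, 4↦7, 5↦6, 6↦3, 7↦9, 8↦2, 9↦4, 10↦4]  zeros at y ∈ ∅
  x = 8: [0↦5, 1↦10, 2↦2, 3↦3, 4↦2, 5↦10, 6↦5, 7↦9, 8↦0, 9↦0, 10↦9]  zeros at y ∈ {8, 9}
  x = 9: [0↦4, 1↦7, 2↦8, 3↦7, 4↦4, 5↦10, 6↦3, 7↦5, 8↦5, 9↦3, 10↦10]  zeros at y ∈ ∅
  x = 10: [0↦10, 1↦0, 2↦10, 3↦7, 4↦2, 5↦6, 6↦8, 7↦8, 8↦6, 9↦2, 10↦7]  zeros at y ∈ {1}
Collecting zeros: affine points = {(0, 1), (0, 10), (1, 10), (3, 2), (3, 3), (5, 3), (5, 9), (6, 2), (6, 8), (8, 8), (8, 9), (10, 1)}.
Total count |C(F_11)_aff| = 12.


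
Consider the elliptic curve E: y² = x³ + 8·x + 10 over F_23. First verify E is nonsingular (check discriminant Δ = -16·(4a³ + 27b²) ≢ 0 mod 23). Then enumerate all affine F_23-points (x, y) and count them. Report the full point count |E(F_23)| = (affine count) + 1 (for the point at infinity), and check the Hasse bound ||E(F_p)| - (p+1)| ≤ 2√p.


Affine points = {(7, 8), (7, 15), (9, 11), (9, 12), (10, 3), (10, 20), (11, 7), (11, 16), (15, 3), (15, 20), (16, 5), (16, 18), (18, 11), (18, 12), (19, 11), (19, 12), (21, 3), (21, 20), (22, 1), (22, 22)}; affine count = 20; |E(F_23)| = 21.

Discriminant check: Δ ∝ 4a³ + 27b² = 4·8³ + 27·10² = 4·512 + 27·100 ≡ 10 (mod 23). Nonzero ⇒ E is nonsingular.
For each x ∈ F_23, compute rhs = x³ + 8·x + 10 mod 23, then count y ∈ F_23 with y² ≡ rhs.
  x = 0: rhs = 10, matching y values: none (0 points).
  x = 1: rhs = 19, matching y values: none (0 points).
  x = 2: rhs = 11, matching y values: none (0 points).
  x = 3: rhs = 15, matching y values: none (0 points).
  x = 4: rhs = 14, matching y values: none (0 points).
  x = 5: rhs = 14, matching y values: none (0 points).
  x = 6: rhs = 21, matching y values: none (0 points).
  x = 7: rhs = 18, matching y values: 8, 15 (2 points).
  x = 8: rhs = 11, matching y values: none (0 points).
  x = 9: rhs = 6, matching y values: 11, 12 (2 points).
  x = 10: rhs = 9, matching y values: 3, 20 (2 points).
  x = 11: rhs = 3, matching y values: 7, 16 (2 points).
  x = 12: rhs = 17, matching y values: none (0 points).
  x = 13: rhs = 11, matching y values: none (0 points).
  x = 14: rhs = 14, matching y values: none (0 points).
  x = 15: rhs = 9, matching y values: 3, 20 (2 points).
  x = 16: rhs = 2, matching y values: 5, 18 (2 points).
  x = 17: rhs = 22, matching y values: none (0 points).
  x = 18: rhs = 6, matching y values: 11, 12 (2 points).
  x = 19: rhs = 6, matching y values: 11, 12 (2 points).
  x = 20: rhs = 5, matching y values: none (0 points).
  x = 21: rhs = 9, matching y values: 3, 20 (2 points).
  x = 22: rhs = 1, matching y values: 1, 22 (2 points).
Total affine count: 20.
Full point count |E(F_23)| = 20 + 1 = 21.
Hasse bound: |21 − (23+1)| = |-3| = 3 ≤ 2√23 ≈ 9.5917 ✓.


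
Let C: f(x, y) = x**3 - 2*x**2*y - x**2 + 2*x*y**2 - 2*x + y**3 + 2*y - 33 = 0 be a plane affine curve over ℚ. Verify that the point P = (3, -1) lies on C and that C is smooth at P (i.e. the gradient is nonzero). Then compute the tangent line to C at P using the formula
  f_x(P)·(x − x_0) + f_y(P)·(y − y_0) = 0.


Tangent line at P: 33*x - 25*y - 124 = 0.

Step 1: f(3, -1) = 0, so P lies on C.
Step 2: partial derivatives
  f_x(x, y) = 3*x**2 - 4*x*y - 2*x + 2*y**2 - 2, f_y(x, y) = -2*x**2 + 4*x*y + 3*y**2 + 2.
  f_x(P) = 33, f_y(P) = -25 (gradient nonzero, so P is smooth).
Step 3: tangent line at P: 33·(x − 3) + -25·(y − -1) = 0.
Expanding: 33*x - 25*y - 124 = 0.


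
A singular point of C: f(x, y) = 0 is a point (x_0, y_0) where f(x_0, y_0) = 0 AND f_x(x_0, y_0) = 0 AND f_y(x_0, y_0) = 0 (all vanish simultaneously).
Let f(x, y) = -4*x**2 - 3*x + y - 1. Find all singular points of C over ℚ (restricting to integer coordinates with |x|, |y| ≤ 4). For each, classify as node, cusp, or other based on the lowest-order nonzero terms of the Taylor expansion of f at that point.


No singular points in the scanned grid; C is smooth there.

Compute partial derivatives:
  f_x = -8*x - 3.
  f_y = 1.
f_y = 1 is a nonzero constant, so f_y never vanishes: no point (x, y) can satisfy f = f_x = f_y = 0. In particular no (x, y) ∈ {−4, ..., 4}² is singular; the curve is smooth.
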